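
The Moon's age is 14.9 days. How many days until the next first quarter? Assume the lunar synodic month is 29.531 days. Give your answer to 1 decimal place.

22.0 days

First quarter is 0.25 of the way through the cycle: age 0.25 × 29.531 = 7.383 d.
This lunation's first quarter (7.383 d) has passed, so add one period: 36.914 − 14.9 = 22.014 days.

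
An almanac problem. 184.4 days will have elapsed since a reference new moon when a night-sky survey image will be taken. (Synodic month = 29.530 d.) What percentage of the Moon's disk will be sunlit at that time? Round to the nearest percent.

Reduce mod P: 184.4 − 6×29.530 = 7.22 d into the current lunation.
Elongation θ = 360° × 7.22/29.530 ≈ 88.0°.
cos 88.0° = 0.035, so f = (1 − 0.035)/2 = 0.483, so 48%.

48%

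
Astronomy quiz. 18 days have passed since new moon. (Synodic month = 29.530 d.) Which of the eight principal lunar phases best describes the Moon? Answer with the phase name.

waning gibbous

At 18/29.530 of the cycle, θ ≈ 219° — the waning gibbous range.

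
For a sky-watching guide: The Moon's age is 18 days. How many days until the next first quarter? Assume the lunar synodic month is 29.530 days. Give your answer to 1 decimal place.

18.9 days

First quarter occurs at elongation 90°, i.e. at age 29.530 × 90/360 = 7.383 d.
Already past this cycle's first quarter; the next is at 7.383 + 29.530 = 36.913 d, so 36.913 − 18 = 18.913 days.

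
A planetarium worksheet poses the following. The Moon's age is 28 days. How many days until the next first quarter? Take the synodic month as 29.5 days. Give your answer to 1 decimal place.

8.9 days

First quarter occurs at elongation 90°, i.e. at age 29.5 × 90/360 = 7.375 d.
This lunation's first quarter (7.375 d) has passed, so add one period: 36.875 − 28 = 8.875 days.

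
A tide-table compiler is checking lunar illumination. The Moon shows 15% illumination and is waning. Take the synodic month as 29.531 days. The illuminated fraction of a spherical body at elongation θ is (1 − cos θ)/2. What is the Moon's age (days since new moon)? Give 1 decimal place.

25.8 days

From f = (1 − cos θ)/2: cos θ = 1 − 2×0.15 = 0.700; arccos → 45.6°.
A waning Moon lies in 180°–360°, so θ = 360° − 45.6° = 314.4°.
Age = 29.531 × 314.4°/360° ≈ 25.79 days.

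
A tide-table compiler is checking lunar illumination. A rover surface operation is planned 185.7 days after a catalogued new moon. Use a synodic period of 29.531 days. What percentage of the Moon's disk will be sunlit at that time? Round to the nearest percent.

185.7/29.531 = 6.288 lunations, so 6 complete cycles and 8.51 d into the next.
Phase angle: θ = 360°·(8.51 d)/(29.531 d) = 103.8°.
cos 103.8° = (-0.238), so f = (1 − (-0.238))/2 = 0.619, so 62%.

62%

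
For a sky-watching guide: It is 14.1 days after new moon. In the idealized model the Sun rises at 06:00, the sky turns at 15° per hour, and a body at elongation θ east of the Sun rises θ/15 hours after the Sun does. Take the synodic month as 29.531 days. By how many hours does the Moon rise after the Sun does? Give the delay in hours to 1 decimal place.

The Moon has covered 14.1/29.531 of its cycle, so θ ≈ 360° × 14.1/29.531 = 171.9°.
Delay after the Sun = 171.9° / (15°/h) ≈ 11.46 h.
So the Moon rises 11.46 h after the Sun.

11.5 h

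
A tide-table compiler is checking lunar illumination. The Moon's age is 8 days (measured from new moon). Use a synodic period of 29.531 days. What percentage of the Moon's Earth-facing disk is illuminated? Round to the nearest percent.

Elongation θ = 360° × 8/29.531 ≈ 97.5°.
Illuminated fraction = (1 − cos 97.5°)/2 = (1 − (-0.131))/2 ≈ 0.565, so 57%.

57%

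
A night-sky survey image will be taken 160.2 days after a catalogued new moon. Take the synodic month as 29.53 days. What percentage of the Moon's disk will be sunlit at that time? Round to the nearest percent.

Reduce mod P: 160.2 − 5×29.53 = 12.55 d into the current lunation.
Phase angle: θ = 360°·(12.55 d)/(29.53 d) = 153.0°.
With cos θ = (-0.891), the lit fraction is (1 − (-0.891))/2 ≈ 0.945, so 95%.

95%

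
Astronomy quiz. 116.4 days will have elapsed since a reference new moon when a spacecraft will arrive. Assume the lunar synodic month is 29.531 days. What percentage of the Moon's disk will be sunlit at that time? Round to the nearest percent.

3%

Reduce mod P: 116.4 − 3×29.531 = 27.81 d into the current lunation.
Phase angle: θ = 360°·(27.81 d)/(29.531 d) = 339.0°.
cos 339.0° = 0.933, so f = (1 − 0.933)/2 = 0.033, so 3%.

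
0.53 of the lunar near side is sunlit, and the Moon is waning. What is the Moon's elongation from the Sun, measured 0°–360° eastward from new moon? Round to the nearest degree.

267°

From f = (1 − cos θ)/2: cos θ = 1 − 2×0.53 = -0.060; arccos → 93.4°.
A waning Moon lies in 180°–360°, so θ = 360° − 93.4° = 266.6°.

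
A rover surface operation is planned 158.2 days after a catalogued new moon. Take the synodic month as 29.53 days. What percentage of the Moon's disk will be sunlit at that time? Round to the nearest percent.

Reduce mod P: 158.2 − 5×29.53 = 10.55 d into the current lunation.
The Moon has covered 10.55/29.53 of its cycle, so θ ≈ 360° × 10.55/29.53 = 128.6°.
With cos θ = (-0.624), the lit fraction is (1 − (-0.624))/2 ≈ 0.812, so 81%.

81%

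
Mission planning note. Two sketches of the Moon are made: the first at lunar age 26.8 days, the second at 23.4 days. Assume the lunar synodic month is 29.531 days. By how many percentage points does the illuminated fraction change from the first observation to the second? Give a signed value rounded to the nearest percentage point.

First observation: θ = 360°·26.8/29.531 = 326.7°, so f = 0.082.
Second observation: θ = 285.3°, f = 0.368.
Δf = 0.368 − 0.082 = +0.286, i.e. +29 pp.

+29 percentage points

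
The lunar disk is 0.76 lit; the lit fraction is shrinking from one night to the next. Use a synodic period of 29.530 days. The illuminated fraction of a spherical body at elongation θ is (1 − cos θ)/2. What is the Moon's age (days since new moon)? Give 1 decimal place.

From f = (1 − cos θ)/2: cos θ = 1 − 2×0.76 = -0.520; arccos → 121.3°.
Waning ⇒ past full, so θ = 360° − 121.3° = 238.7°.
That fraction of the synodic month is 238.7/360 × 29.530 d ≈ 19.58 d.

19.6 days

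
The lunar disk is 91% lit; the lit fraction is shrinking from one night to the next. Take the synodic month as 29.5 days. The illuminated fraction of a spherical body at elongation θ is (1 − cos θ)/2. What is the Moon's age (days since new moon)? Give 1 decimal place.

Invert f = (1 − cos θ)/2 to get cos θ = 1 − 2(0.91) = -0.820, hence θ₀ = arccos -0.820 = 145.1°.
Since the Moon is past full (waning), take the reflex angle: θ = 360° − 145.1° = 214.9°.
That fraction of the synodic month is 214.9/360 × 29.5 d ≈ 17.61 d.

17.6 days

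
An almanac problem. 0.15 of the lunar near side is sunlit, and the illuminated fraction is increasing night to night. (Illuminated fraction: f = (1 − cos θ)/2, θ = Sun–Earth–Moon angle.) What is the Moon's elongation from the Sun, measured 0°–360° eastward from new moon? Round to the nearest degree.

46°

cos θ = 1 − 2f = 0.700, giving a principal value of 45.6°.
Before full moon the principal value applies: θ = 45.6°.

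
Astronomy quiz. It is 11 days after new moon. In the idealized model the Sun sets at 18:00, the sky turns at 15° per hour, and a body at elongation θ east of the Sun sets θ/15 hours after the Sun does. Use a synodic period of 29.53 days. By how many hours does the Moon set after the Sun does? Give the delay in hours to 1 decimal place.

8.9 h

Elongation θ = 360° × 11/29.53 ≈ 134.1°.
Delay after the Sun = 134.1° / (15°/h) ≈ 8.94 h.
So the Moon sets 8.94 h after the Sun.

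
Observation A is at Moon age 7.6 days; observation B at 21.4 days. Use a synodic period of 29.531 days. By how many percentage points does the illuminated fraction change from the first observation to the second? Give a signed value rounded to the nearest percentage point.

θ₁ = 360° × 7.6/29.531 = 92.6°, f₁ = (1 − cos θ₁)/2 = 0.523.
θ₂ = 360° × 21.4/29.531 = 260.9°, f₂ = (1 − cos θ₂)/2 = 0.579.
Change = f₂ − f₁ = +0.056 → +6 percentage points.

+6 pp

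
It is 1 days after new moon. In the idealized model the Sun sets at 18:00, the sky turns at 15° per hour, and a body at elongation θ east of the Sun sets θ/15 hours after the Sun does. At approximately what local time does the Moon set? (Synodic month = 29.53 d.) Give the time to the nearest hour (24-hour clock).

19:00

Phase angle: θ = 360°·(1 d)/(29.53 d) = 12.2°.
At 15° of sky rotation per hour, 12.2° corresponds to a 0.81 h lag.
18:00 + 0.81 h ≈ 18:49 → 19:00 to the nearest hour.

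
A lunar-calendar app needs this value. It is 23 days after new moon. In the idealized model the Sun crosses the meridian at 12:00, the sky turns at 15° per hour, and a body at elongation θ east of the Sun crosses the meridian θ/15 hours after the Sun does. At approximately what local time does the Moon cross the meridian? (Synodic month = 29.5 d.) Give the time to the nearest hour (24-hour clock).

Elongation θ = 360° × 23/29.5 ≈ 280.7°.
Delay after the Sun = 280.7° / (15°/h) ≈ 18.71 h.
12:00 + 18.71 h ≈ 06:43 → 07:00 to the nearest hour.

07:00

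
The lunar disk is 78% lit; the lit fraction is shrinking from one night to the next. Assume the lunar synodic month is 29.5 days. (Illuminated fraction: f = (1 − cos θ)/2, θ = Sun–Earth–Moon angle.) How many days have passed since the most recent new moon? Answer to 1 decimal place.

19.3 days

cos θ = 1 − 2f = -0.560, giving a principal value of 124.1°.
A waning Moon lies in 180°–360°, so θ = 360° − 124.1° = 235.9°.
At 360°/29.5 d per day, 235.9° corresponds to 19.33 days.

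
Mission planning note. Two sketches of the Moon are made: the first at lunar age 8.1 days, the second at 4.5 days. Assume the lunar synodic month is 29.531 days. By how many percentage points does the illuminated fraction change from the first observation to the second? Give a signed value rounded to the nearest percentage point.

First observation: θ = 360°·8.1/29.531 = 98.7°, so f = 0.576.
Second observation: θ = 54.9°, f = 0.212.
Δf = 0.212 − 0.576 = -0.364, i.e. -36 pp.

-36 percentage points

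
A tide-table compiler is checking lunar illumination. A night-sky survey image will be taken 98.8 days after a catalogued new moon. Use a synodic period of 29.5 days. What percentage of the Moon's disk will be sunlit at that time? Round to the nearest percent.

79%

98.8 d spans 3 complete synodic months (3 × 29.5 = 88.50 d) plus 10.30 d.
Phase angle: θ = 360°·(10.30 d)/(29.5 d) = 125.7°.
cos 125.7° = (-0.583), so f = (1 − (-0.583))/2 = 0.792, so 79%.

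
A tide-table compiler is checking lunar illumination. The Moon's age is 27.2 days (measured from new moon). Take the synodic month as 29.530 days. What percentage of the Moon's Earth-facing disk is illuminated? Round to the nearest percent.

6%

Elongation θ = 360° × 27.2/29.530 ≈ 331.6°.
cos 331.6° = 0.880, so f = (1 − 0.880)/2 = 0.060, so 6%.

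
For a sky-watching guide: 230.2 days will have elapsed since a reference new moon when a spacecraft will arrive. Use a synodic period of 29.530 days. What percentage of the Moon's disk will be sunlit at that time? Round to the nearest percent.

36%

Reduce mod P: 230.2 − 7×29.530 = 23.49 d into the current lunation.
Elongation θ = 360° × 23.49/29.530 ≈ 286.4°.
cos 286.4° = 0.282, so f = (1 − 0.282)/2 = 0.359, so 36%.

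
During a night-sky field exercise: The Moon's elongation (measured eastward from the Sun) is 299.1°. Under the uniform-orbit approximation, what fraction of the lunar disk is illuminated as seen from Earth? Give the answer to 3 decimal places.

f = (1 − cos 299.1°)/2 = (1 − 0.486)/2 ≈ 0.257.

0.257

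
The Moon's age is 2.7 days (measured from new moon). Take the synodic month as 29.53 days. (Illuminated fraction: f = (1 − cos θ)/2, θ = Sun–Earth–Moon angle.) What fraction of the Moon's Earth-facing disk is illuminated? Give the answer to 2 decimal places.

Elongation θ = 360° × 2.7/29.53 ≈ 32.9°.
Illuminated fraction = (1 − cos 32.9°)/2 = (1 − 0.839)/2 ≈ 0.080.

0.08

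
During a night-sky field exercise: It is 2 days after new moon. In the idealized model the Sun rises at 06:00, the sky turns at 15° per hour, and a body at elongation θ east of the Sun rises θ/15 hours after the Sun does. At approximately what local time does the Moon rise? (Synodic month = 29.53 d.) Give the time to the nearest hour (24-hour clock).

The Moon has covered 2/29.53 of its cycle, so θ ≈ 360° × 2/29.53 = 24.4°.
At 15° of sky rotation per hour, 24.4° corresponds to a 1.63 h lag.
06:00 + 1.63 h ≈ 07:38 → 08:00 to the nearest hour.

08:00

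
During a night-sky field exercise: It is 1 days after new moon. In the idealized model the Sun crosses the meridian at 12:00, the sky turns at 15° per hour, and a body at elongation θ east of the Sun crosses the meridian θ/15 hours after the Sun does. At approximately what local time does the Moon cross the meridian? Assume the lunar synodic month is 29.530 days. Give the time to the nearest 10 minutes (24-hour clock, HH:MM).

Phase angle: θ = 360°·(1 d)/(29.530 d) = 12.2°.
The Moon trails the Sun by θ/15 = 12.2/15 ≈ 0.81 hours.
12:00 + 0.813 h ≈ 12:49 → 12:50 to the nearest ten minutes.

12:50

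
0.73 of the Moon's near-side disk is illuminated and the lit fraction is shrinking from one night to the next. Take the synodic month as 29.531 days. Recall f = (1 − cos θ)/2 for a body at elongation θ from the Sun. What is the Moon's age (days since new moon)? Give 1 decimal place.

Invert f = (1 − cos θ)/2 to get cos θ = 1 − 2(0.73) = -0.460, hence θ₀ = arccos -0.460 = 117.4°.
A waning Moon lies in 180°–360°, so θ = 360° − 117.4° = 242.6°.
Age = 29.531 × 242.6°/360° ≈ 19.90 days.

19.9 days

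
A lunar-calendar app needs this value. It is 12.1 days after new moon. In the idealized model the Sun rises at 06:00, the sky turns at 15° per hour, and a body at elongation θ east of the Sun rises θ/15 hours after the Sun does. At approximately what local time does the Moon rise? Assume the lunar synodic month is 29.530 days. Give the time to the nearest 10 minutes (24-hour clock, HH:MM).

Elongation θ = 360° × 12.1/29.530 ≈ 147.5°.
Delay after the Sun = 147.5° / (15°/h) ≈ 9.83 h.
06:00 + 9.834 h ≈ 15:50 → 15:50 to the nearest ten minutes.

15:50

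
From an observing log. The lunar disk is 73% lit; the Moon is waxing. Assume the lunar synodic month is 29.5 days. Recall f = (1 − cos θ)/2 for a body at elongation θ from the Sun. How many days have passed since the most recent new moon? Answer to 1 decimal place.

9.6 days

Invert f = (1 − cos θ)/2 to get cos θ = 1 − 2(0.73) = -0.460, hence θ₀ = arccos -0.460 = 117.4°.
Before full moon the principal value applies: θ = 117.4°.
That fraction of the synodic month is 117.4/360 × 29.5 d ≈ 9.62 d.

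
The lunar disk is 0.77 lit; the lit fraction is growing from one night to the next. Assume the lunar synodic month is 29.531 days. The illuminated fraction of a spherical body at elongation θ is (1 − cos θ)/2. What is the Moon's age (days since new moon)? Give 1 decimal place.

cos θ = 1 − 2f = -0.540, giving a principal value of 122.7°.
Before full moon the principal value applies: θ = 122.7°.
That fraction of the synodic month is 122.7/360 × 29.531 d ≈ 10.06 d.

10.1 days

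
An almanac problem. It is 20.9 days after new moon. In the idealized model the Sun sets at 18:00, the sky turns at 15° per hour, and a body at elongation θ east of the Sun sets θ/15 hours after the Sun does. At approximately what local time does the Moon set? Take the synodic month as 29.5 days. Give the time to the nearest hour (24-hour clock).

Elongation θ = 360° × 20.9/29.5 ≈ 255.1°.
The Moon trails the Sun by θ/15 = 255.1/15 ≈ 17.00 hours.
18:00 + 17.00 h ≈ 11:00 → 11:00 to the nearest hour.

11:00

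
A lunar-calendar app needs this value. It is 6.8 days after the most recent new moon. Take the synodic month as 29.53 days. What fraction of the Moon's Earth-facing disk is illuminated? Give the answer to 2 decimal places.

The Moon has covered 6.8/29.53 of its cycle, so θ ≈ 360° × 6.8/29.53 = 82.9°.
Illuminated fraction = (1 − cos 82.9°)/2 = (1 − 0.124)/2 ≈ 0.438.

0.44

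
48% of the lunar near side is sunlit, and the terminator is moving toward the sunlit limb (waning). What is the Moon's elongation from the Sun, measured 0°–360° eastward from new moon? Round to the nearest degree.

272°

From f = (1 − cos θ)/2: cos θ = 1 − 2×0.48 = 0.040; arccos → 87.7°.
A waning Moon lies in 180°–360°, so θ = 360° − 87.7° = 272.3°.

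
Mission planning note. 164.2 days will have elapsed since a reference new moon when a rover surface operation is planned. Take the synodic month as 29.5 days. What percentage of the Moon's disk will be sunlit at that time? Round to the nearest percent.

96%

Reduce mod P: 164.2 − 5×29.5 = 16.70 d into the current lunation.
Phase angle: θ = 360°·(16.70 d)/(29.5 d) = 203.8°.
Illuminated fraction = (1 − cos 203.8°)/2 = (1 − (-0.915))/2 ≈ 0.957, so 96%.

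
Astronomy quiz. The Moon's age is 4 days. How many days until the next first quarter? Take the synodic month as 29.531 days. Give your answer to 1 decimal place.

First quarter is 0.25 of the way through the cycle: age 0.25 × 29.531 = 7.383 d.
So 3.383 days remain (7.383 − 4).

3.4 days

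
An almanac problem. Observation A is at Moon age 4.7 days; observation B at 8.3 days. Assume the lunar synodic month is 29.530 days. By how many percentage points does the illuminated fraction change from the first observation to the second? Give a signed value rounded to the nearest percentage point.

+37 percentage points

θ₁ = 360° × 4.7/29.530 = 57.3°, f₁ = (1 − cos θ₁)/2 = 0.230.
θ₂ = 360° × 8.3/29.530 = 101.2°, f₂ = (1 − cos θ₂)/2 = 0.597.
Change = f₂ − f₁ = +0.367 → +37 percentage points.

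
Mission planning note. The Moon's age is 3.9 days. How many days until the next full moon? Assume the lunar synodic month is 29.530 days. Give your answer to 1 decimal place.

Full moon occurs at elongation 180°, i.e. at age 29.530 × 180/360 = 14.765 d.
So 10.865 days remain (14.765 − 3.9).

10.9 days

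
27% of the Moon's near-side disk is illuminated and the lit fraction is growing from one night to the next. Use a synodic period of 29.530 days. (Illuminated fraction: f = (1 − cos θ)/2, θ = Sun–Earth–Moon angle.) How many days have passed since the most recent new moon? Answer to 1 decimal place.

5.1 days

cos θ = 1 − 2f = 0.460, giving a principal value of 62.6°.
The Moon is waxing (0°–180°), so θ = 62.6° directly.
At 360°/29.530 d per day, 62.6° corresponds to 5.14 days.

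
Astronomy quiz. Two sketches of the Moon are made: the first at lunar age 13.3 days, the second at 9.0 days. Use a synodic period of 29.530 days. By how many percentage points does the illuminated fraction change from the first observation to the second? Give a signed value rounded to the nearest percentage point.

-31 percentage points

θ₁ = 360° × 13.3/29.530 = 162.1°, f₁ = (1 − cos θ₁)/2 = 0.976.
θ₂ = 360° × 9.0/29.530 = 109.7°, f₂ = (1 − cos θ₂)/2 = 0.669.
Change = f₂ − f₁ = -0.307 → -31 percentage points.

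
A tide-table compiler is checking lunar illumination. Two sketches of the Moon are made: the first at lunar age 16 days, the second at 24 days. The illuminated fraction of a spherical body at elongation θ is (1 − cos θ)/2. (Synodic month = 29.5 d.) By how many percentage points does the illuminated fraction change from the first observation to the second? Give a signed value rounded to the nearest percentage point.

-68 pp

First observation: θ = 360°·16/29.5 = 195.3°, so f = 0.982.
Second observation: θ = 292.9°, f = 0.306.
Δf = 0.306 − 0.982 = -0.677, i.e. -68 pp.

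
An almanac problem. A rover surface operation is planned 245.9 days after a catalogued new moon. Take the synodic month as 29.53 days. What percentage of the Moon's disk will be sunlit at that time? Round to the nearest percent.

73%

245.9 d spans 8 complete synodic months (8 × 29.53 = 236.24 d) plus 9.66 d.
Elongation θ = 360° × 9.66/29.53 ≈ 117.8°.
cos 117.8° = (-0.466), so f = (1 − (-0.466))/2 = 0.733, so 73%.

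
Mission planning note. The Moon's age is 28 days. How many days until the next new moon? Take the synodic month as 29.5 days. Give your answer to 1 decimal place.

1.5 days

One full lunation from the last new moon is 29.5 d; remaining = 29.5 − 28 = 1.500 d.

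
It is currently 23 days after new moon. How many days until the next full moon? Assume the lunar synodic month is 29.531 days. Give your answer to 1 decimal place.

21.3 days

Full moon occurs at elongation 180°, i.e. at age 29.531 × 180/360 = 14.765 d.
Already past this cycle's full moon; the next is at 14.765 + 29.531 = 44.296 d, so 44.296 − 23 = 21.296 days.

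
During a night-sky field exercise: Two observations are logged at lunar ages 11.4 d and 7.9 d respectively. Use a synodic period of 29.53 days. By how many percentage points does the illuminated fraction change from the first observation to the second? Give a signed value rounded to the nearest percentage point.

θ₁ = 360° × 11.4/29.53 = 139.0°, f₁ = (1 − cos θ₁)/2 = 0.877.
θ₂ = 360° × 7.9/29.53 = 96.3°, f₂ = (1 − cos θ₂)/2 = 0.555.
Change = f₂ − f₁ = -0.322 → -32 percentage points.

-32 percentage points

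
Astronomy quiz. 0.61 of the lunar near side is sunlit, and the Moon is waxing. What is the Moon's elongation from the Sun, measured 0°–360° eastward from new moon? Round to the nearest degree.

From f = (1 − cos θ)/2: cos θ = 1 − 2×0.61 = -0.220; arccos → 102.7°.
Before full moon the principal value applies: θ = 102.7°.

103°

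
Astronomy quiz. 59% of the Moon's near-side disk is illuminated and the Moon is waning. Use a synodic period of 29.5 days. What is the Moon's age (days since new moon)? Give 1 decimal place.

21.3 days

From f = (1 − cos θ)/2: cos θ = 1 − 2×0.59 = -0.180; arccos → 100.4°.
A waning Moon lies in 180°–360°, so θ = 360° − 100.4° = 259.6°.
At 360°/29.5 d per day, 259.6° corresponds to 21.28 days.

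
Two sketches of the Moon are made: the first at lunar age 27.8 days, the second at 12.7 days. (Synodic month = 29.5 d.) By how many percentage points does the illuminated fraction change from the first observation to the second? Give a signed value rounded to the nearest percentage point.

First observation: θ = 360°·27.8/29.5 = 339.3°, so f = 0.032.
Second observation: θ = 155.0°, f = 0.953.
Δf = 0.953 − 0.032 = +0.921, i.e. +92 pp.

+92 percentage points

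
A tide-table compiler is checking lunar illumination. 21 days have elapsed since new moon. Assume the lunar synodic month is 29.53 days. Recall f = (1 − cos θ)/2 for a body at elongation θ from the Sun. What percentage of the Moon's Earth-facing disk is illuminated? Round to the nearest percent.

Elongation θ = 360° × 21/29.53 ≈ 256.0°.
Illuminated fraction = (1 − cos 256.0°)/2 = (1 − (-0.242))/2 ≈ 0.621, so 62%.

62%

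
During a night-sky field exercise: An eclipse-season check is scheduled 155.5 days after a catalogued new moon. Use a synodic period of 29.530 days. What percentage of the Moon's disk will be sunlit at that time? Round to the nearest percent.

55%

Reduce mod P: 155.5 − 5×29.530 = 7.85 d into the current lunation.
The Moon has covered 7.85/29.530 of its cycle, so θ ≈ 360° × 7.85/29.530 = 95.7°.
cos 95.7° = (-0.099), so f = (1 − (-0.099))/2 = 0.550, so 55%.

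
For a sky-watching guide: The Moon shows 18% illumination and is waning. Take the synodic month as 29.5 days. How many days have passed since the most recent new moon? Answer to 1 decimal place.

25.4 days

cos θ = 1 − 2f = 0.640, giving a principal value of 50.2°.
A waning Moon lies in 180°–360°, so θ = 360° − 50.2° = 309.8°.
At 360°/29.5 d per day, 309.8° corresponds to 25.39 days.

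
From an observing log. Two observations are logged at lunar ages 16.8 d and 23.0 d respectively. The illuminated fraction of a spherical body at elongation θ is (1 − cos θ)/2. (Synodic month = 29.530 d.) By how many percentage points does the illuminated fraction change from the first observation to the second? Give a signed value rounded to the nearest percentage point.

θ₁ = 360° × 16.8/29.530 = 204.8°, f₁ = (1 − cos θ₁)/2 = 0.954.
θ₂ = 360° × 23.0/29.530 = 280.4°, f₂ = (1 − cos θ₂)/2 = 0.410.
Change = f₂ − f₁ = -0.544 → -54 percentage points.

-54 pp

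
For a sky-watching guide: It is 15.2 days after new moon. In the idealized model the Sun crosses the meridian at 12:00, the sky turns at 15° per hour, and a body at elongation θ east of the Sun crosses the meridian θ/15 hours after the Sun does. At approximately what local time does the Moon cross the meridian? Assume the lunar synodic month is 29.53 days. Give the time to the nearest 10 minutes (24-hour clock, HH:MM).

Phase angle: θ = 360°·(15.2 d)/(29.53 d) = 185.3°.
The Moon trails the Sun by θ/15 = 185.3/15 ≈ 12.35 hours.
12:00 + 12.354 h ≈ 00:21 → 00:20 to the nearest ten minutes.

00:20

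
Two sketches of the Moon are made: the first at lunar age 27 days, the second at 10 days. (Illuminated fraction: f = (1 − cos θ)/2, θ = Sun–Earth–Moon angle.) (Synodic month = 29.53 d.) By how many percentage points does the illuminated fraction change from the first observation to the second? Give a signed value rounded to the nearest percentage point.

+69 percentage points

First observation: θ = 360°·27/29.53 = 329.2°, so f = 0.071.
Second observation: θ = 121.9°, f = 0.764.
Δf = 0.764 − 0.071 = +0.694, i.e. +69 pp.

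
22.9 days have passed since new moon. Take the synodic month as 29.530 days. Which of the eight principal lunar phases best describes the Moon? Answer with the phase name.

At 22.9/29.530 of the cycle, θ ≈ 279° — the last quarter range.

last quarter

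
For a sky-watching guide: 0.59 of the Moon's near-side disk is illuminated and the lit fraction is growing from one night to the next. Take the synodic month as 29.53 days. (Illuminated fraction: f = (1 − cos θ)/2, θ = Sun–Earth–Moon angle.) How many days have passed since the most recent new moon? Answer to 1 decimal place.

8.2 days

cos θ = 1 − 2f = -0.180, giving a principal value of 100.4°.
The Moon is waxing (0°–180°), so θ = 100.4° directly.
Age = 29.53 × 100.4°/360° ≈ 8.23 days.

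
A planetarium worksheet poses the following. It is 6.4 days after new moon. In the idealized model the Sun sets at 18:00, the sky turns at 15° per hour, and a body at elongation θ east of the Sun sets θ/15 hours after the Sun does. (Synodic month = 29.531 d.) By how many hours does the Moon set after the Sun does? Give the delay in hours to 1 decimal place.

Elongation θ = 360° × 6.4/29.531 ≈ 78.0°.
Delay after the Sun = 78.0° / (15°/h) ≈ 5.20 h.
So the Moon sets 5.20 h after the Sun.

5.2 h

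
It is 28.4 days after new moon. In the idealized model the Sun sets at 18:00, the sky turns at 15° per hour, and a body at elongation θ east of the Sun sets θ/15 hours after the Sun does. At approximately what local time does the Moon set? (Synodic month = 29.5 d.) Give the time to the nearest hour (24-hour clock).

17:00

Elongation θ = 360° × 28.4/29.5 ≈ 346.6°.
Delay after the Sun = 346.6° / (15°/h) ≈ 23.11 h.
18:00 + 23.11 h ≈ 17:06 → 17:00 to the nearest hour.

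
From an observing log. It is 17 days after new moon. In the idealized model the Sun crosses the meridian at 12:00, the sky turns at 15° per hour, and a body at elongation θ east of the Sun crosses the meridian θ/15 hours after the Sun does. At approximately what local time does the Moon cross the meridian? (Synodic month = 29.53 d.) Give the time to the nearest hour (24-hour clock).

Elongation θ = 360° × 17/29.53 ≈ 207.2°.
Delay after the Sun = 207.2° / (15°/h) ≈ 13.82 h.
12:00 + 13.82 h ≈ 01:49 → 02:00 to the nearest hour.

02:00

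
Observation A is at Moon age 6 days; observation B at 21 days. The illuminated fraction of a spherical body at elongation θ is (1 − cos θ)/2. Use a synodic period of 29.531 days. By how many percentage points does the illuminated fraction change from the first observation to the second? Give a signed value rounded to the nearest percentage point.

First observation: θ = 360°·6/29.531 = 73.1°, so f = 0.355.
Second observation: θ = 256.0°, f = 0.621.
Δf = 0.621 − 0.355 = +0.266, i.e. +27 pp.

+27 percentage points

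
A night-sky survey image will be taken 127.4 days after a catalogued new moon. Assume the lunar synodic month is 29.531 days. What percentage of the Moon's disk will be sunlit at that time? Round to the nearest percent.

70%

Reduce mod P: 127.4 − 4×29.531 = 9.28 d into the current lunation.
The Moon has covered 9.28/29.531 of its cycle, so θ ≈ 360° × 9.28/29.531 = 113.1°.
With cos θ = (-0.392), the lit fraction is (1 − (-0.392))/2 ≈ 0.696, so 70%.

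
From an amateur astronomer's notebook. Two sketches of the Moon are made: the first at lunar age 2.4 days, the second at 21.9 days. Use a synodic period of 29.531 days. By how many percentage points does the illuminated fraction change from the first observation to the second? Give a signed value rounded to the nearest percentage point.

θ₁ = 360° × 2.4/29.531 = 29.3°, f₁ = (1 − cos θ₁)/2 = 0.064.
θ₂ = 360° × 21.9/29.531 = 267.0°, f₂ = (1 − cos θ₂)/2 = 0.526.
Change = f₂ − f₁ = +0.463 → +46 percentage points.

+46 pp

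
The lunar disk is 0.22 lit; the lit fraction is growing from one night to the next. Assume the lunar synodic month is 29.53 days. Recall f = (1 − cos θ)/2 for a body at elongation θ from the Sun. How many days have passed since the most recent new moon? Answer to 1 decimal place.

From f = (1 − cos θ)/2: cos θ = 1 − 2×0.22 = 0.560; arccos → 55.9°.
Waxing ⇒ before full, so θ = 55.9°.
At 360°/29.53 d per day, 55.9° corresponds to 4.59 days.

4.6 days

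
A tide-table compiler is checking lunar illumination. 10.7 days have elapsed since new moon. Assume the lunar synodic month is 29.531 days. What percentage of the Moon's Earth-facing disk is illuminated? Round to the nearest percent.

82%

Phase angle: θ = 360°·(10.7 d)/(29.531 d) = 130.4°.
cos 130.4° = (-0.649), so f = (1 − (-0.649))/2 = 0.824, so 82%.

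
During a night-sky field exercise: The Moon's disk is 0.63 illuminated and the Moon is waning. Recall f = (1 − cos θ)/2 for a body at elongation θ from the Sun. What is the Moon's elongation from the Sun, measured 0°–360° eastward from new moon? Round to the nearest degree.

cos θ = 1 − 2f = -0.260, giving a principal value of 105.1°.
A waning Moon lies in 180°–360°, so θ = 360° − 105.1° = 254.9°.

255°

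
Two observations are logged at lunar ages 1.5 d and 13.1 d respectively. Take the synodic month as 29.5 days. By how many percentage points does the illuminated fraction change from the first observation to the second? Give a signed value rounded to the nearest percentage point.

+94 pp

θ₁ = 360° × 1.5/29.5 = 18.3°, f₁ = (1 − cos θ₁)/2 = 0.025.
θ₂ = 360° × 13.1/29.5 = 159.9°, f₂ = (1 − cos θ₂)/2 = 0.969.
Change = f₂ − f₁ = +0.944 → +94 percentage points.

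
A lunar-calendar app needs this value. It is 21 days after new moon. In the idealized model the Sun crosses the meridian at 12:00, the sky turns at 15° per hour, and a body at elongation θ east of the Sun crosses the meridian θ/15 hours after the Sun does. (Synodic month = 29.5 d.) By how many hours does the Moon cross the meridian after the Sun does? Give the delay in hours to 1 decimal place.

17.1 h

The Moon has covered 21/29.5 of its cycle, so θ ≈ 360° × 21/29.5 = 256.3°.
The Moon trails the Sun by θ/15 = 256.3/15 ≈ 17.08 hours.
So the Moon crosses the meridian 17.08 h after the Sun.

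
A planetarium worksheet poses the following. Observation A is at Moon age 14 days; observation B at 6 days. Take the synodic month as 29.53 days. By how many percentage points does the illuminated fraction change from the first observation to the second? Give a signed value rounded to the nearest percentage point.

-64 pp

θ₁ = 360° × 14/29.53 = 170.7°, f₁ = (1 − cos θ₁)/2 = 0.993.
θ₂ = 360° × 6/29.53 = 73.1°, f₂ = (1 − cos θ₂)/2 = 0.355.
Change = f₂ − f₁ = -0.638 → -64 percentage points.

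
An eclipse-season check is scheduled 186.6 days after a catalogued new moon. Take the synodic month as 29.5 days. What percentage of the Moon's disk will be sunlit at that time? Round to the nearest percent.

186.6 d spans 6 complete synodic months (6 × 29.5 = 177.00 d) plus 9.60 d.
Elongation θ = 360° × 9.60/29.5 ≈ 117.2°.
cos 117.2° = (-0.456), so f = (1 − (-0.456))/2 = 0.728, so 73%.

73%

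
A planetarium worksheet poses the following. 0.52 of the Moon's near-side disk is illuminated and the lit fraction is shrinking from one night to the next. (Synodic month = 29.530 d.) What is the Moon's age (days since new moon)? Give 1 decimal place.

From f = (1 − cos θ)/2: cos θ = 1 − 2×0.52 = -0.040; arccos → 92.3°.
Since the Moon is past full (waning), take the reflex angle: θ = 360° − 92.3° = 267.7°.
Age = 29.530 × 267.7°/360° ≈ 21.96 days.

22.0 days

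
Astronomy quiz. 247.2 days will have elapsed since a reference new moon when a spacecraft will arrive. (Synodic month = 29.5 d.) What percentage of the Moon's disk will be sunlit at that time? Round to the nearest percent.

247.2/29.5 = 8.380 lunations, so 8 complete cycles and 11.20 d into the next.
Phase angle: θ = 360°·(11.20 d)/(29.5 d) = 136.7°.
With cos θ = (-0.728), the lit fraction is (1 − (-0.728))/2 ≈ 0.864, so 86%.

86%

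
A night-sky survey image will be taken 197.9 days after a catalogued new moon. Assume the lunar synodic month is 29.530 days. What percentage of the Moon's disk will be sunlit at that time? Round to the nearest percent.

65%

197.9/29.530 = 6.702 lunations, so 6 complete cycles and 20.72 d into the next.
Phase angle: θ = 360°·(20.72 d)/(29.530 d) = 252.6°.
cos 252.6° = (-0.299), so f = (1 − (-0.299))/2 = 0.650, so 65%.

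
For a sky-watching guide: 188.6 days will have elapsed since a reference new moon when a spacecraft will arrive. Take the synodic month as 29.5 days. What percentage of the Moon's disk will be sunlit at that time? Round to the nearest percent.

Reduce mod P: 188.6 − 6×29.5 = 11.60 d into the current lunation.
The Moon has covered 11.60/29.5 of its cycle, so θ ≈ 360° × 11.60/29.5 = 141.6°.
With cos θ = (-0.783), the lit fraction is (1 − (-0.783))/2 ≈ 0.892, so 89%.

89%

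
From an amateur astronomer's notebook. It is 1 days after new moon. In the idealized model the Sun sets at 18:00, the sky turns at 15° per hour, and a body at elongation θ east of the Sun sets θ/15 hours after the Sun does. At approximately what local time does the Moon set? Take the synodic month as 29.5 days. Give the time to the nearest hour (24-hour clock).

Elongation θ = 360° × 1/29.5 ≈ 12.2°.
At 15° of sky rotation per hour, 12.2° corresponds to a 0.81 h lag.
18:00 + 0.81 h ≈ 18:49 → 19:00 to the nearest hour.

19:00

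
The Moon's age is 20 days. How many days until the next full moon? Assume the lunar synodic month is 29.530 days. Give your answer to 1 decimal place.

Full moon is 0.5 of the way through the cycle: age 0.5 × 29.530 = 14.765 d.
Already past this cycle's full moon; the next is at 14.765 + 29.530 = 44.295 d, so 44.295 − 20 = 24.295 days.

24.3 days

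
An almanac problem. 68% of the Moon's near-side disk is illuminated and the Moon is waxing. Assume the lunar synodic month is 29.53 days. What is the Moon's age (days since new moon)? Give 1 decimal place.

Invert f = (1 − cos θ)/2 to get cos θ = 1 − 2(0.68) = -0.360, hence θ₀ = arccos -0.360 = 111.1°.
Before full moon the principal value applies: θ = 111.1°.
Age = 29.53 × 111.1°/360° ≈ 9.11 days.

9.1 days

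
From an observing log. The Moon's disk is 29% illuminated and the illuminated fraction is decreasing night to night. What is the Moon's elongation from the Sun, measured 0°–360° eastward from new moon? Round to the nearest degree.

295°

From f = (1 − cos θ)/2: cos θ = 1 − 2×0.29 = 0.420; arccos → 65.2°.
Since the Moon is past full (waning), take the reflex angle: θ = 360° − 65.2° = 294.8°.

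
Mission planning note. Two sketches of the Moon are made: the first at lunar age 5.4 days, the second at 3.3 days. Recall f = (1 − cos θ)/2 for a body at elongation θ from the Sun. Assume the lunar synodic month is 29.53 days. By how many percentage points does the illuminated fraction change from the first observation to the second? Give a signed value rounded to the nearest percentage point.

-18 pp

θ₁ = 360° × 5.4/29.53 = 65.8°, f₁ = (1 − cos θ₁)/2 = 0.295.
θ₂ = 360° × 3.3/29.53 = 40.2°, f₂ = (1 − cos θ₂)/2 = 0.118.
Change = f₂ − f₁ = -0.177 → -18 percentage points.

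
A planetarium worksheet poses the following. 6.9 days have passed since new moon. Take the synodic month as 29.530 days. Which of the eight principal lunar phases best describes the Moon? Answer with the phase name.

θ ≈ 360° × 6.9/29.530 = 84°, which falls in the first quarter sector.

first quarter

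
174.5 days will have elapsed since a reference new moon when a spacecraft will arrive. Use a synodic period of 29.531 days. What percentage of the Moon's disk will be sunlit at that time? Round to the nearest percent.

Reduce mod P: 174.5 − 5×29.531 = 26.84 d into the current lunation.
Elongation θ = 360° × 26.84/29.531 ≈ 327.3°.
Illuminated fraction = (1 − cos 327.3°)/2 = (1 − 0.841)/2 ≈ 0.079, so 8%.

8%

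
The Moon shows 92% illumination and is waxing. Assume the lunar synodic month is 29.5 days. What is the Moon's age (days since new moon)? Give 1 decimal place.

12.1 days

cos θ = 1 − 2f = -0.840, giving a principal value of 147.1°.
Waxing ⇒ before full, so θ = 147.1°.
Age = 29.5 × 147.1°/360° ≈ 12.06 days.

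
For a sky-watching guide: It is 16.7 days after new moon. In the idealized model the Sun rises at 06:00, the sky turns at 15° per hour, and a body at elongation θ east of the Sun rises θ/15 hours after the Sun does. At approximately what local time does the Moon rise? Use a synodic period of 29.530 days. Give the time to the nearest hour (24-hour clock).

Phase angle: θ = 360°·(16.7 d)/(29.530 d) = 203.6°.
The Moon trails the Sun by θ/15 = 203.6/15 ≈ 13.57 hours.
06:00 + 13.57 h ≈ 19:34 → 20:00 to the nearest hour.

20:00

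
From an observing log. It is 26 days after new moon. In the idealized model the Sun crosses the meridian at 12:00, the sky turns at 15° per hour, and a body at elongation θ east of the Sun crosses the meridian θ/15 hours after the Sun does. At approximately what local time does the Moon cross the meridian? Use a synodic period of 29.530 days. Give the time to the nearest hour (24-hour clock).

Elongation θ = 360° × 26/29.530 ≈ 317.0°.
The Moon trails the Sun by θ/15 = 317.0/15 ≈ 21.13 hours.
12:00 + 21.13 h ≈ 09:08 → 09:00 to the nearest hour.

09:00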